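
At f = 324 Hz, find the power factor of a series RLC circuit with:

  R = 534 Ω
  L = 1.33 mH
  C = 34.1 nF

Step 1 — Angular frequency: ω = 2π·f = 2π·324 = 2036 rad/s.
Step 2 — Component impedances:
  R: Z = R = 534 Ω
  L: Z = jωL = j·2036·0.00133 = 0 + j2.708 Ω
  C: Z = 1/(jωC) = -j/(ω·C) = 0 - j1.441e+04 Ω
Step 3 — Series combination: Z_total = R + L + C = 534 - j1.44e+04 Ω = 1.441e+04∠-87.9° Ω.
Step 4 — Power factor: PF = cos(φ) = Re(Z)/|Z| = 534/14412 = 0.03705.
Step 5 — Type: Im(Z) = -1.44e+04 ⇒ leading (phase φ = -87.9°).

PF = 0.03705 (leading, φ = -87.9°)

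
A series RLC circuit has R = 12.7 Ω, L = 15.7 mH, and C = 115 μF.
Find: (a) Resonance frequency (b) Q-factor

Step 1 — Resonance condition Im(Z)=0 gives ω₀ = 1/√(LC).
Step 2 — ω₀ = 1/√(0.0157·0.000115) = 744.2 rad/s.
Step 3 — f₀ = ω₀/(2π) = 118.4 Hz.
Step 4 — Series Q: Q = ω₀L/R = 744.2·0.0157/12.7 = 0.92.

(a) f₀ = 118.4 Hz  (b) Q = 0.92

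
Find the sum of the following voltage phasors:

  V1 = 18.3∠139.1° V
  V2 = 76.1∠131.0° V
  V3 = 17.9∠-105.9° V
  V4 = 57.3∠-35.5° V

Step 1 — Convert each phasor to rectangular form:
  V1 = 18.3·(cos(139.1°) + j·sin(139.1°)) = -13.83 + j11.98 V
  V2 = 76.1·(cos(131.0°) + j·sin(131.0°)) = -49.93 + j57.43 V
  V3 = 17.9·(cos(-105.9°) + j·sin(-105.9°)) = -4.904 - j17.22 V
  V4 = 57.3·(cos(-35.5°) + j·sin(-35.5°)) = 46.65 - j33.27 V
Step 2 — Sum components: V_total = -22.01 + j18.93 V.
Step 3 — Convert to polar: |V_total| = 29.03 V, ∠V_total = 139.3°.

V_total = 29.03∠139.3° V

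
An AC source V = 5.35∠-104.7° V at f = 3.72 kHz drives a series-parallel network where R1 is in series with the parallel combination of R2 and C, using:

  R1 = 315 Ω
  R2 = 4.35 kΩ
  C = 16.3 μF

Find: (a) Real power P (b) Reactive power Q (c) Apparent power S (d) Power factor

Step 1 — Angular frequency: ω = 2π·f = 2π·3720 = 2.337e+04 rad/s.
Step 2 — Component impedances:
  R1: Z = R = 315 Ω
  R2: Z = R = 4350 Ω
  C: Z = 1/(jωC) = -j/(ω·C) = 0 - j2.625 Ω
Step 3 — Parallel branch: R2 || C = 1/(1/R2 + 1/C) = 0.001584 - j2.625 Ω.
Step 4 — Series with R1: Z_total = R1 + (R2 || C) = 315 - j2.625 Ω = 315∠-0.5° Ω.
Step 5 — Source phasor: V = 5.35∠-104.7° V = -1.358 - j5.175 V.
Step 6 — Current: I = V / Z = -0.004173 - j0.01646 A = 0.01698∠-104.2° A.
Step 7 — Complex power: S = V·I* = 0.09086 - j0.0007571 VA.
Step 8 — Real power: P = Re(S) = 0.09086 W.
Step 9 — Reactive power: Q = Im(S) = -0.0007571 VAR.
Step 10 — Apparent power: |S| = 0.09086 VA.
Step 11 — Power factor: PF = P/|S| = 1 (leading).

(a) P = 0.09086 W  (b) Q = -0.0007571 VAR  (c) S = 0.09086 VA  (d) PF = 1 (leading)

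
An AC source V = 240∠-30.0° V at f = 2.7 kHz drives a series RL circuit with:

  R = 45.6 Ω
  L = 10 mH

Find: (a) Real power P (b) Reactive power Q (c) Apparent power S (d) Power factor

Step 1 — Angular frequency: ω = 2π·f = 2π·2700 = 1.696e+04 rad/s.
Step 2 — Component impedances:
  R: Z = R = 45.6 Ω
  L: Z = jωL = j·1.696e+04·0.01 = 0 + j169.6 Ω
Step 3 — Series combination: Z_total = R + L = 45.6 + j169.6 Ω = 175.7∠75.0° Ω.
Step 4 — Source phasor: V = 240∠-30.0° V = 207.8 - j120 V.
Step 5 — Current: I = V / Z = -0.3526 - j1.32 A = 1.366∠-105.0° A.
Step 6 — Complex power: S = V·I* = 85.11 + j316.7 VA.
Step 7 — Real power: P = Re(S) = 85.11 W.
Step 8 — Reactive power: Q = Im(S) = 316.7 VAR.
Step 9 — Apparent power: |S| = 327.9 VA.
Step 10 — Power factor: PF = P/|S| = 0.2596 (lagging).

(a) P = 85.11 W  (b) Q = 316.7 VAR  (c) S = 327.9 VA  (d) PF = 0.2596 (lagging)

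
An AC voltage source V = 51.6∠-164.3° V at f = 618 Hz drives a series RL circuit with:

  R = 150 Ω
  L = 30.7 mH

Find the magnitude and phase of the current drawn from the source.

Step 1 — Angular frequency: ω = 2π·f = 2π·618 = 3883 rad/s.
Step 2 — Component impedances:
  R: Z = R = 150 Ω
  L: Z = jωL = j·3883·0.0307 = 0 + j119.2 Ω
Step 3 — Series combination: Z_total = R + L = 150 + j119.2 Ω = 191.6∠38.5° Ω.
Step 4 — Source phasor: V = 51.6∠-164.3° V = -49.67 - j13.96 V.
Step 5 — Ohm's law: I = V / Z_total = (-49.67 - j13.96) / (150 + j119.2) = -0.2483 + j0.1043 A.
Step 6 — Convert to polar: |I| = 0.2693 A, ∠I = 157.2°.

I = 0.2693∠157.2° A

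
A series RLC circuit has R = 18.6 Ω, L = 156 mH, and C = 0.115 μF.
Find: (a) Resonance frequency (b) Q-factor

Step 1 — Resonance condition Im(Z)=0 gives ω₀ = 1/√(LC).
Step 2 — ω₀ = 1/√(0.156·1.15e-07) = 7466 rad/s.
Step 3 — f₀ = ω₀/(2π) = 1188 Hz.
Step 4 — Series Q: Q = ω₀L/R = 7466·0.156/18.6 = 62.62.

(a) f₀ = 1188 Hz  (b) Q = 62.62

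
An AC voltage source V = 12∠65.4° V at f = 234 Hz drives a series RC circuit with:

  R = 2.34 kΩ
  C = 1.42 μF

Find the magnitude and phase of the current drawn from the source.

Step 1 — Angular frequency: ω = 2π·f = 2π·234 = 1470 rad/s.
Step 2 — Component impedances:
  R: Z = R = 2340 Ω
  C: Z = 1/(jωC) = -j/(ω·C) = 0 - j479 Ω
Step 3 — Series combination: Z_total = R + C = 2340 - j479 Ω = 2389∠-11.6° Ω.
Step 4 — Source phasor: V = 12∠65.4° V = 4.995 + j10.91 V.
Step 5 — Ohm's law: I = V / Z_total = (4.995 + j10.91) / (2340 - j479) = 0.001133 + j0.004895 A.
Step 6 — Convert to polar: |I| = 0.005024 A, ∠I = 77.0°.

I = 0.005024∠77.0° A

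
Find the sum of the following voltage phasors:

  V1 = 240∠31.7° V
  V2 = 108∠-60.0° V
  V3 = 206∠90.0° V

Step 1 — Convert each phasor to rectangular form:
  V1 = 240·(cos(31.7°) + j·sin(31.7°)) = 204.2 + j126.1 V
  V2 = 108·(cos(-60.0°) + j·sin(-60.0°)) = 54 - j93.53 V
  V3 = 206·(cos(90.0°) + j·sin(90.0°)) = 0 + j206 V
Step 2 — Sum components: V_total = 258.2 + j238.6 V.
Step 3 — Convert to polar: |V_total| = 351.5 V, ∠V_total = 42.7°.

V_total = 351.5∠42.7° V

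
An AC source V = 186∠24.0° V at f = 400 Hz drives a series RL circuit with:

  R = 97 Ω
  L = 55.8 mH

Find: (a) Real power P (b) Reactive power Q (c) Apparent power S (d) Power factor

Step 1 — Angular frequency: ω = 2π·f = 2π·400 = 2513 rad/s.
Step 2 — Component impedances:
  R: Z = R = 97 Ω
  L: Z = jωL = j·2513·0.0558 = 0 + j140.2 Ω
Step 3 — Series combination: Z_total = R + L = 97 + j140.2 Ω = 170.5∠55.3° Ω.
Step 4 — Source phasor: V = 186∠24.0° V = 169.9 + j75.65 V.
Step 5 — Current: I = V / Z = 0.9317 - j0.5672 A = 1.091∠-31.3° A.
Step 6 — Complex power: S = V·I* = 115.4 + j166.9 VA.
Step 7 — Real power: P = Re(S) = 115.4 W.
Step 8 — Reactive power: Q = Im(S) = 166.9 VAR.
Step 9 — Apparent power: |S| = 202.9 VA.
Step 10 — Power factor: PF = P/|S| = 0.5689 (lagging).

(a) P = 115.4 W  (b) Q = 166.9 VAR  (c) S = 202.9 VA  (d) PF = 0.5689 (lagging)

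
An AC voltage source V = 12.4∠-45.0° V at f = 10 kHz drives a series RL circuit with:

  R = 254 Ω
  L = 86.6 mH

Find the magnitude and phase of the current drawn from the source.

Step 1 — Angular frequency: ω = 2π·f = 2π·1e+04 = 6.283e+04 rad/s.
Step 2 — Component impedances:
  R: Z = R = 254 Ω
  L: Z = jωL = j·6.283e+04·0.0866 = 0 + j5441 Ω
Step 3 — Series combination: Z_total = R + L = 254 + j5441 Ω = 5447∠87.3° Ω.
Step 4 — Source phasor: V = 12.4∠-45.0° V = 8.768 - j8.768 V.
Step 5 — Ohm's law: I = V / Z_total = (8.768 - j8.768) / (254 + j5441) = -0.001533 - j0.001683 A.
Step 6 — Convert to polar: |I| = 0.002276 A, ∠I = -132.3°.

I = 0.002276∠-132.3° A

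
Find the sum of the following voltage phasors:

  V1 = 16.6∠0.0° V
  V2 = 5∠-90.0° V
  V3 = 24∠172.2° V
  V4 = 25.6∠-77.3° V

Step 1 — Convert each phasor to rectangular form:
  V1 = 16.6·(cos(0.0°) + j·sin(0.0°)) = 16.6 V
  V2 = 5·(cos(-90.0°) + j·sin(-90.0°)) = 0 - j5 V
  V3 = 24·(cos(172.2°) + j·sin(172.2°)) = -23.78 + j3.257 V
  V4 = 25.6·(cos(-77.3°) + j·sin(-77.3°)) = 5.628 - j24.97 V
Step 2 — Sum components: V_total = -1.55 - j26.72 V.
Step 3 — Convert to polar: |V_total| = 26.76 V, ∠V_total = -93.3°.

V_total = 26.76∠-93.3° V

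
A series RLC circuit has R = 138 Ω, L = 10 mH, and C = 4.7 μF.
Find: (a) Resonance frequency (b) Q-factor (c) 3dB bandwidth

Step 1 — Resonance condition Im(Z)=0 gives ω₀ = 1/√(LC).
Step 2 — ω₀ = 1/√(0.01·4.7e-06) = 4613 rad/s.
Step 3 — f₀ = ω₀/(2π) = 734.1 Hz.
Step 4 — Series Q: Q = ω₀L/R = 4613·0.01/138 = 0.3343.
Step 5 — 3dB bandwidth: Δω = ω₀/Q = 1.38e+04 rad/s; BW = Δω/(2π) = 2196 Hz.

(a) f₀ = 734.1 Hz  (b) Q = 0.3343  (c) BW = 2196 Hz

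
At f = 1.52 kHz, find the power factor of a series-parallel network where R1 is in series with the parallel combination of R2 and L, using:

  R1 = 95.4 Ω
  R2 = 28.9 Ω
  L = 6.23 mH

Step 1 — Angular frequency: ω = 2π·f = 2π·1520 = 9550 rad/s.
Step 2 — Component impedances:
  R1: Z = R = 95.4 Ω
  R2: Z = R = 28.9 Ω
  L: Z = jωL = j·9550·0.00623 = 0 + j59.5 Ω
Step 3 — Parallel branch: R2 || L = 1/(1/R2 + 1/L) = 23.38 + j11.36 Ω.
Step 4 — Series with R1: Z_total = R1 + (R2 || L) = 118.8 + j11.36 Ω = 119.3∠5.5° Ω.
Step 5 — Power factor: PF = cos(φ) = Re(Z)/|Z| = 118.783/119.325 = 0.9955.
Step 6 — Type: Im(Z) = 11.36 ⇒ lagging (phase φ = 5.5°).

PF = 0.9955 (lagging, φ = 5.5°)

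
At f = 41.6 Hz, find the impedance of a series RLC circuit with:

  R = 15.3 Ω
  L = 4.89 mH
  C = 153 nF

Step 1 — Angular frequency: ω = 2π·f = 2π·41.6 = 261.4 rad/s.
Step 2 — Component impedances:
  R: Z = R = 15.3 Ω
  L: Z = jωL = j·261.4·0.00489 = 0 + j1.278 Ω
  C: Z = 1/(jωC) = -j/(ω·C) = 0 - j2.501e+04 Ω
Step 3 — Series combination: Z_total = R + L + C = 15.3 - j2.5e+04 Ω = 2.5e+04∠-90.0° Ω.

Z = 15.3 - j2.5e+04 Ω = 2.5e+04∠-90.0° Ω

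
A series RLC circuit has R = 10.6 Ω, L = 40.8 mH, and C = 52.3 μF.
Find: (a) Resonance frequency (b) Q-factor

Step 1 — Resonance condition Im(Z)=0 gives ω₀ = 1/√(LC).
Step 2 — ω₀ = 1/√(0.0408·5.23e-05) = 684.6 rad/s.
Step 3 — f₀ = ω₀/(2π) = 109 Hz.
Step 4 — Series Q: Q = ω₀L/R = 684.6·0.0408/10.6 = 2.635.

(a) f₀ = 109 Hz  (b) Q = 2.635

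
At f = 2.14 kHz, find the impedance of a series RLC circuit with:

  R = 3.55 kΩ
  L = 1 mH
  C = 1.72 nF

Step 1 — Angular frequency: ω = 2π·f = 2π·2140 = 1.345e+04 rad/s.
Step 2 — Component impedances:
  R: Z = R = 3550 Ω
  L: Z = jωL = j·1.345e+04·0.001 = 0 + j13.45 Ω
  C: Z = 1/(jωC) = -j/(ω·C) = 0 - j4.324e+04 Ω
Step 3 — Series combination: Z_total = R + L + C = 3550 - j4.323e+04 Ω = 4.337e+04∠-85.3° Ω.

Z = 3550 - j4.323e+04 Ω = 4.337e+04∠-85.3° Ω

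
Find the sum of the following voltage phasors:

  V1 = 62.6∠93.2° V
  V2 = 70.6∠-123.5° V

Step 1 — Convert each phasor to rectangular form:
  V1 = 62.6·(cos(93.2°) + j·sin(93.2°)) = -3.494 + j62.5 V
  V2 = 70.6·(cos(-123.5°) + j·sin(-123.5°)) = -38.97 - j58.87 V
Step 2 — Sum components: V_total = -42.46 + j3.63 V.
Step 3 — Convert to polar: |V_total| = 42.62 V, ∠V_total = 175.1°.

V_total = 42.62∠175.1° V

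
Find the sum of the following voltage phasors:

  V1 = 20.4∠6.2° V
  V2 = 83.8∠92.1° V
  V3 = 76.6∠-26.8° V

Step 1 — Convert each phasor to rectangular form:
  V1 = 20.4·(cos(6.2°) + j·sin(6.2°)) = 20.28 + j2.203 V
  V2 = 83.8·(cos(92.1°) + j·sin(92.1°)) = -3.071 + j83.74 V
  V3 = 76.6·(cos(-26.8°) + j·sin(-26.8°)) = 68.37 - j34.54 V
Step 2 — Sum components: V_total = 85.58 + j51.41 V.
Step 3 — Convert to polar: |V_total| = 99.84 V, ∠V_total = 31.0°.

V_total = 99.84∠31.0° V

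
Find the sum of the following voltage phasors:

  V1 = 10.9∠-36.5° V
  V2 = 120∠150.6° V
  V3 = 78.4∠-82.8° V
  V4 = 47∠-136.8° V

Step 1 — Convert each phasor to rectangular form:
  V1 = 10.9·(cos(-36.5°) + j·sin(-36.5°)) = 8.762 - j6.484 V
  V2 = 120·(cos(150.6°) + j·sin(150.6°)) = -104.5 + j58.91 V
  V3 = 78.4·(cos(-82.8°) + j·sin(-82.8°)) = 9.826 - j77.78 V
  V4 = 47·(cos(-136.8°) + j·sin(-136.8°)) = -34.26 - j32.17 V
Step 2 — Sum components: V_total = -120.2 - j57.53 V.
Step 3 — Convert to polar: |V_total| = 133.3 V, ∠V_total = -154.4°.

V_total = 133.3∠-154.4° V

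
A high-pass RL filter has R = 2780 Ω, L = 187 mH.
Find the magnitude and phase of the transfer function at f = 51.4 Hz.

Step 1 — Angular frequency: ω = 2π·51.4 = 323 rad/s.
Step 2 — Transfer function: H(jω) = jωL/(R + jωL).
Step 3 — Numerator jωL = j·60.39; denominator R + jωL = 2780 + j60.39.
Step 4 — H = 0.0004717 + j0.02171.
Step 5 — Magnitude: |H| = 0.02172 (-33.3 dB); phase: φ = 88.8°.

|H| = 0.02172 (-33.3 dB), φ = 88.8°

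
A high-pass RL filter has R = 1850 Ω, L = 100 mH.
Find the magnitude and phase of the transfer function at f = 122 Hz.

Step 1 — Angular frequency: ω = 2π·122 = 766.5 rad/s.
Step 2 — Transfer function: H(jω) = jωL/(R + jωL).
Step 3 — Numerator jωL = j·76.65; denominator R + jωL = 1850 + j76.65.
Step 4 — H = 0.001714 + j0.04136.
Step 5 — Magnitude: |H| = 0.0414 (-27.7 dB); phase: φ = 87.6°.

|H| = 0.0414 (-27.7 dB), φ = 87.6°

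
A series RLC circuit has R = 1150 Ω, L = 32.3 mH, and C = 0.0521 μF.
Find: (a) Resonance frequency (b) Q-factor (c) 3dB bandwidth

Step 1 — Resonance condition Im(Z)=0 gives ω₀ = 1/√(LC).
Step 2 — ω₀ = 1/√(0.0323·5.21e-08) = 2.438e+04 rad/s.
Step 3 — f₀ = ω₀/(2π) = 3880 Hz.
Step 4 — Series Q: Q = ω₀L/R = 2.438e+04·0.0323/1150 = 0.6847.
Step 5 — 3dB bandwidth: Δω = ω₀/Q = 3.56e+04 rad/s; BW = Δω/(2π) = 5667 Hz.

(a) f₀ = 3880 Hz  (b) Q = 0.6847  (c) BW = 5667 Hz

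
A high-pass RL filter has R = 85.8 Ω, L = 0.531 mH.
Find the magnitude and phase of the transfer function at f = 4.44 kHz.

Step 1 — Angular frequency: ω = 2π·4440 = 2.79e+04 rad/s.
Step 2 — Transfer function: H(jω) = jωL/(R + jωL).
Step 3 — Numerator jωL = j·14.81; denominator R + jωL = 85.8 + j14.81.
Step 4 — H = 0.02895 + j0.1677.
Step 5 — Magnitude: |H| = 0.1701 (-15.4 dB); phase: φ = 80.2°.

|H| = 0.1701 (-15.4 dB), φ = 80.2°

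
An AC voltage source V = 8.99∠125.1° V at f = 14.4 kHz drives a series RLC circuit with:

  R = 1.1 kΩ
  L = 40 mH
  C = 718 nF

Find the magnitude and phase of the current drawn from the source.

Step 1 — Angular frequency: ω = 2π·f = 2π·1.44e+04 = 9.048e+04 rad/s.
Step 2 — Component impedances:
  R: Z = R = 1100 Ω
  L: Z = jωL = j·9.048e+04·0.04 = 0 + j3619 Ω
  C: Z = 1/(jωC) = -j/(ω·C) = 0 - j15.39 Ω
Step 3 — Series combination: Z_total = R + L + C = 1100 + j3604 Ω = 3768∠73.0° Ω.
Step 4 — Source phasor: V = 8.99∠125.1° V = -5.169 + j7.355 V.
Step 5 — Ohm's law: I = V / Z_total = (-5.169 + j7.355) / (1100 + j3604) = 0.001467 + j0.001882 A.
Step 6 — Convert to polar: |I| = 0.002386 A, ∠I = 52.1°.

I = 0.002386∠52.1° A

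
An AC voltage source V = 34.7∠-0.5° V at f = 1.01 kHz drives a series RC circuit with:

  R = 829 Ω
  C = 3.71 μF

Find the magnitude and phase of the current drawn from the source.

Step 1 — Angular frequency: ω = 2π·f = 2π·1010 = 6346 rad/s.
Step 2 — Component impedances:
  R: Z = R = 829 Ω
  C: Z = 1/(jωC) = -j/(ω·C) = 0 - j42.47 Ω
Step 3 — Series combination: Z_total = R + C = 829 - j42.47 Ω = 830.1∠-2.9° Ω.
Step 4 — Source phasor: V = 34.7∠-0.5° V = 34.7 - j0.3028 V.
Step 5 — Ohm's law: I = V / Z_total = (34.7 - j0.3028) / (829 - j42.47) = 0.04177 + j0.001775 A.
Step 6 — Convert to polar: |I| = 0.0418 A, ∠I = 2.4°.

I = 0.0418∠2.4° A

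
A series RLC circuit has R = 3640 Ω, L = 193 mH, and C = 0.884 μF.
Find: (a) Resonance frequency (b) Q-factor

Step 1 — Resonance condition Im(Z)=0 gives ω₀ = 1/√(LC).
Step 2 — ω₀ = 1/√(0.193·8.84e-07) = 2421 rad/s.
Step 3 — f₀ = ω₀/(2π) = 385.3 Hz.
Step 4 — Series Q: Q = ω₀L/R = 2421·0.193/3640 = 0.1284.

(a) f₀ = 385.3 Hz  (b) Q = 0.1284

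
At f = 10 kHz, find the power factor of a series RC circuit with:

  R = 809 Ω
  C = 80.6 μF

Step 1 — Angular frequency: ω = 2π·f = 2π·1e+04 = 6.283e+04 rad/s.
Step 2 — Component impedances:
  R: Z = R = 809 Ω
  C: Z = 1/(jωC) = -j/(ω·C) = 0 - j0.1975 Ω
Step 3 — Series combination: Z_total = R + C = 809 - j0.1975 Ω = 809∠-0.0° Ω.
Step 4 — Power factor: PF = cos(φ) = Re(Z)/|Z| = 809/809 = 1.
Step 5 — Type: Im(Z) = -0.1975 ⇒ leading (phase φ = -0.0°).

PF = 1 (leading, φ = -0.0°)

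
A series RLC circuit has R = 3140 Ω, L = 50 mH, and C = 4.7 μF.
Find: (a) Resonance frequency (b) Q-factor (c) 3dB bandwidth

Step 1 — Resonance condition Im(Z)=0 gives ω₀ = 1/√(LC).
Step 2 — ω₀ = 1/√(0.05·4.7e-06) = 2063 rad/s.
Step 3 — f₀ = ω₀/(2π) = 328.3 Hz.
Step 4 — Series Q: Q = ω₀L/R = 2063·0.05/3140 = 0.03285.
Step 5 — 3dB bandwidth: Δω = ω₀/Q = 6.28e+04 rad/s; BW = Δω/(2π) = 9995 Hz.

(a) f₀ = 328.3 Hz  (b) Q = 0.03285  (c) BW = 9995 Hz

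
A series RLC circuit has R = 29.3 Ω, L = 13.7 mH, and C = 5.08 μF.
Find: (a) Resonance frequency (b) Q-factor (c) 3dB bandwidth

Step 1 — Resonance: ω₀ = 1/√(LC) = 1/√(0.0137·5.08e-06) = 3791 rad/s.
Step 2 — f₀ = ω₀/(2π) = 603.3 Hz.
Step 3 — Series Q: Q = ω₀L/R = 3791·0.0137/29.3 = 1.772.
Step 4 — Bandwidth: Δω = ω₀/Q = 2139 rad/s; BW = Δω/(2π) = 340.4 Hz.

(a) f₀ = 603.3 Hz  (b) Q = 1.772  (c) BW = 340.4 Hz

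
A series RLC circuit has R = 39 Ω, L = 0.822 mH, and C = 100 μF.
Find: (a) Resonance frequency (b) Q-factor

Step 1 — Resonance condition Im(Z)=0 gives ω₀ = 1/√(LC).
Step 2 — ω₀ = 1/√(0.000822·0.0001) = 3488 rad/s.
Step 3 — f₀ = ω₀/(2π) = 555.1 Hz.
Step 4 — Series Q: Q = ω₀L/R = 3488·0.000822/39 = 0.07351.

(a) f₀ = 555.1 Hz  (b) Q = 0.07351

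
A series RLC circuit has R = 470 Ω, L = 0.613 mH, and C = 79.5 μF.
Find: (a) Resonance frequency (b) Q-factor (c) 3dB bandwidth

Step 1 — Resonance condition Im(Z)=0 gives ω₀ = 1/√(LC).
Step 2 — ω₀ = 1/√(0.000613·7.95e-05) = 4530 rad/s.
Step 3 — f₀ = ω₀/(2π) = 721 Hz.
Step 4 — Series Q: Q = ω₀L/R = 4530·0.000613/470 = 0.005908.
Step 5 — 3dB bandwidth: Δω = ω₀/Q = 7.667e+05 rad/s; BW = Δω/(2π) = 1.22e+05 Hz.

(a) f₀ = 721 Hz  (b) Q = 0.005908  (c) BW = 1.22e+05 Hz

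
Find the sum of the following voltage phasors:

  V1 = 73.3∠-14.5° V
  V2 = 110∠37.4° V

Step 1 — Convert each phasor to rectangular form:
  V1 = 73.3·(cos(-14.5°) + j·sin(-14.5°)) = 70.97 - j18.35 V
  V2 = 110·(cos(37.4°) + j·sin(37.4°)) = 87.39 + j66.81 V
Step 2 — Sum components: V_total = 158.4 + j48.46 V.
Step 3 — Convert to polar: |V_total| = 165.6 V, ∠V_total = 17.0°.

V_total = 165.6∠17.0° V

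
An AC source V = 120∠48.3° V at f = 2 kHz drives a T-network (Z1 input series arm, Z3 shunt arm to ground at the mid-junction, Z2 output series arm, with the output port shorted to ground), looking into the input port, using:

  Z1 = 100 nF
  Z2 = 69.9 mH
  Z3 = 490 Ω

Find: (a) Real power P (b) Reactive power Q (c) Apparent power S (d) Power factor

Step 1 — Angular frequency: ω = 2π·f = 2π·2000 = 1.257e+04 rad/s.
Step 2 — Component impedances:
  Z1: Z = 1/(jωC) = -j/(ω·C) = 0 - j795.8 Ω
  Z2: Z = jωL = j·1.257e+04·0.0699 = 0 + j878.4 Ω
  Z3: Z = R = 490 Ω
Step 3 — With the output port shorted to ground, the output series arm Z2 runs from the junction to ground; the shunt arm Z3 also runs from the junction to ground. They appear in parallel: Z3 || Z2 = 373.7 + j208.5 Ω.
Step 4 — Series with input arm Z1: Z_in = Z1 + (Z3 || Z2) = 373.7 - j587.3 Ω = 696.1∠-57.5° Ω.
Step 5 — Source phasor: V = 120∠48.3° V = 79.83 + j89.6 V.
Step 6 — Current: I = V / Z = -0.04703 + j0.1658 A = 0.1724∠105.8° A.
Step 7 — Complex power: S = V·I* = 11.11 - j17.45 VA.
Step 8 — Real power: P = Re(S) = 11.11 W.
Step 9 — Reactive power: Q = Im(S) = -17.45 VAR.
Step 10 — Apparent power: |S| = 20.69 VA.
Step 11 — Power factor: PF = P/|S| = 0.5368 (leading).

(a) P = 11.11 W  (b) Q = -17.45 VAR  (c) S = 20.69 VA  (d) PF = 0.5368 (leading)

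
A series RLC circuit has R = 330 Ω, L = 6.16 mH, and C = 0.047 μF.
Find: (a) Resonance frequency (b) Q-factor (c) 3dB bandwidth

Step 1 — Resonance: ω₀ = 1/√(LC) = 1/√(0.00616·4.7e-08) = 5.877e+04 rad/s.
Step 2 — f₀ = ω₀/(2π) = 9354 Hz.
Step 3 — Series Q: Q = ω₀L/R = 5.877e+04·0.00616/330 = 1.097.
Step 4 — Bandwidth: Δω = ω₀/Q = 5.357e+04 rad/s; BW = Δω/(2π) = 8526 Hz.

(a) f₀ = 9354 Hz  (b) Q = 1.097  (c) BW = 8526 Hz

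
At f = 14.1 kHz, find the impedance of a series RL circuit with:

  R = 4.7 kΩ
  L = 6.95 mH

Step 1 — Angular frequency: ω = 2π·f = 2π·1.41e+04 = 8.859e+04 rad/s.
Step 2 — Component impedances:
  R: Z = R = 4700 Ω
  L: Z = jωL = j·8.859e+04·0.00695 = 0 + j615.7 Ω
Step 3 — Series combination: Z_total = R + L = 4700 + j615.7 Ω = 4740∠7.5° Ω.

Z = 4700 + j615.7 Ω = 4740∠7.5° Ω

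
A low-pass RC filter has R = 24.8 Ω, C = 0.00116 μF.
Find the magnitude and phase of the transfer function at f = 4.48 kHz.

Step 1 — Angular frequency: ω = 2π·4480 = 2.815e+04 rad/s.
Step 2 — Transfer function: H(jω) = 1/(1 + jωRC).
Step 3 — Denominator: 1 + jωRC = 1 + j·2.815e+04·24.8·1.16e-09 = 1 + j0.0008098.
Step 4 — H = 1 - j0.0008098.
Step 5 — Magnitude: |H| = 1 (-0.0 dB); phase: φ = -0.0°.

|H| = 1 (-0.0 dB), φ = -0.0°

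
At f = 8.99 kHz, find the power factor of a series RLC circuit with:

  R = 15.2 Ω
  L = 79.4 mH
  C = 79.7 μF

Step 1 — Angular frequency: ω = 2π·f = 2π·8990 = 5.649e+04 rad/s.
Step 2 — Component impedances:
  R: Z = R = 15.2 Ω
  L: Z = jωL = j·5.649e+04·0.0794 = 0 + j4485 Ω
  C: Z = 1/(jωC) = -j/(ω·C) = 0 - j0.2221 Ω
Step 3 — Series combination: Z_total = R + L + C = 15.2 + j4485 Ω = 4485∠89.8° Ω.
Step 4 — Power factor: PF = cos(φ) = Re(Z)/|Z| = 15.2/4485 = 0.003389.
Step 5 — Type: Im(Z) = 4485 ⇒ lagging (phase φ = 89.8°).

PF = 0.003389 (lagging, φ = 89.8°)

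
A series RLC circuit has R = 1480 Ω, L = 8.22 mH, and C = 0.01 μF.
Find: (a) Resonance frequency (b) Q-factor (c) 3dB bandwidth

Step 1 — Resonance: ω₀ = 1/√(LC) = 1/√(0.00822·1e-08) = 1.103e+05 rad/s.
Step 2 — f₀ = ω₀/(2π) = 1.755e+04 Hz.
Step 3 — Series Q: Q = ω₀L/R = 1.103e+05·0.00822/1480 = 0.6126.
Step 4 — Bandwidth: Δω = ω₀/Q = 1.8e+05 rad/s; BW = Δω/(2π) = 2.866e+04 Hz.

(a) f₀ = 1.755e+04 Hz  (b) Q = 0.6126  (c) BW = 2.866e+04 Hz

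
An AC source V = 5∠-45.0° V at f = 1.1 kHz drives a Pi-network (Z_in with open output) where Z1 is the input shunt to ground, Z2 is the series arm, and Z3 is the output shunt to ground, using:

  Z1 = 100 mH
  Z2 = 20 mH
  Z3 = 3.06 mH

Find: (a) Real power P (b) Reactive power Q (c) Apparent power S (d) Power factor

Step 1 — Angular frequency: ω = 2π·f = 2π·1100 = 6912 rad/s.
Step 2 — Component impedances:
  Z1: Z = jωL = j·6912·0.1 = 0 + j691.2 Ω
  Z2: Z = jωL = j·6912·0.02 = 0 + j138.2 Ω
  Z3: Z = jωL = j·6912·0.00306 = 0 + j21.15 Ω
Step 3 — With open output, the series arm Z2 and the output shunt Z3 appear in series to ground: Z2 + Z3 = 0 + j159.4 Ω.
Step 4 — Parallel with input shunt Z1: Z_in = Z1 || (Z2 + Z3) = 0 + j129.5 Ω = 129.5∠90.0° Ω.
Step 5 — Source phasor: V = 5∠-45.0° V = 3.536 - j3.536 V.
Step 6 — Current: I = V / Z = -0.0273 - j0.0273 A = 0.03861∠-135.0° A.
Step 7 — Complex power: S = V·I* = 0 + j0.193 VA.
Step 8 — Real power: P = Re(S) = 0 W.
Step 9 — Reactive power: Q = Im(S) = 0.193 VAR.
Step 10 — Apparent power: |S| = 0.193 VA.
Step 11 — Power factor: PF = P/|S| = 0 (lagging).

(a) P = 0 W  (b) Q = 0.193 VAR  (c) S = 0.193 VA  (d) PF = 0 (lagging)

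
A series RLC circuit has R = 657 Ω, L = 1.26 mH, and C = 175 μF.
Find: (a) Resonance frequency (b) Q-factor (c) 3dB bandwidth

Step 1 — Resonance condition Im(Z)=0 gives ω₀ = 1/√(LC).
Step 2 — ω₀ = 1/√(0.00126·0.000175) = 2130 rad/s.
Step 3 — f₀ = ω₀/(2π) = 338.9 Hz.
Step 4 — Series Q: Q = ω₀L/R = 2130·0.00126/657 = 0.004084.
Step 5 — 3dB bandwidth: Δω = ω₀/Q = 5.214e+05 rad/s; BW = Δω/(2π) = 8.299e+04 Hz.

(a) f₀ = 338.9 Hz  (b) Q = 0.004084  (c) BW = 8.299e+04 Hz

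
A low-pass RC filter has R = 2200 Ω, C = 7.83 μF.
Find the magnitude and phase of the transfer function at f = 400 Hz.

Step 1 — Angular frequency: ω = 2π·400 = 2513 rad/s.
Step 2 — Transfer function: H(jω) = 1/(1 + jωRC).
Step 3 — Denominator: 1 + jωRC = 1 + j·2513·2200·7.83e-06 = 1 + j43.29.
Step 4 — H = 0.0005332 - j0.02309.
Step 5 — Magnitude: |H| = 0.02309 (-32.7 dB); phase: φ = -88.7°.

|H| = 0.02309 (-32.7 dB), φ = -88.7°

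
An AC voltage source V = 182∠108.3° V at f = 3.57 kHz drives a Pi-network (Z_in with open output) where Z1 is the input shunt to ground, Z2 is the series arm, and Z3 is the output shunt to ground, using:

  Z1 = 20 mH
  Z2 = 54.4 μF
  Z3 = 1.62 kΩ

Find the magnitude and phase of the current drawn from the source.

Step 1 — Angular frequency: ω = 2π·f = 2π·3570 = 2.243e+04 rad/s.
Step 2 — Component impedances:
  Z1: Z = jωL = j·2.243e+04·0.02 = 0 + j448.6 Ω
  Z2: Z = 1/(jωC) = -j/(ω·C) = 0 - j0.8195 Ω
  Z3: Z = R = 1620 Ω
Step 3 — With open output, the series arm Z2 and the output shunt Z3 appear in series to ground: Z2 + Z3 = 1620 - j0.8195 Ω.
Step 4 — Parallel with input shunt Z1: Z_in = Z1 || (Z2 + Z3) = 115.4 + j416.7 Ω = 432.4∠74.5° Ω.
Step 5 — Source phasor: V = 182∠108.3° V = -57.15 + j172.8 V.
Step 6 — Ohm's law: I = V / Z_total = (-57.15 + j172.8) / (115.4 + j416.7) = 0.3498 + j0.234 A.
Step 7 — Convert to polar: |I| = 0.4209 A, ∠I = 33.8°.

I = 0.4209∠33.8° A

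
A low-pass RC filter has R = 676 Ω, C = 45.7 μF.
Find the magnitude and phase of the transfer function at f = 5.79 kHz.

Step 1 — Angular frequency: ω = 2π·5790 = 3.638e+04 rad/s.
Step 2 — Transfer function: H(jω) = 1/(1 + jωRC).
Step 3 — Denominator: 1 + jωRC = 1 + j·3.638e+04·676·4.57e-05 = 1 + j1124.
Step 4 — H = 7.917e-07 - j0.0008898.
Step 5 — Magnitude: |H| = 0.0008898 (-61.0 dB); phase: φ = -89.9°.

|H| = 0.0008898 (-61.0 dB), φ = -89.9°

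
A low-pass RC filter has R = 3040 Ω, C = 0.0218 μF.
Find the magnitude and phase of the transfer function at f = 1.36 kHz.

Step 1 — Angular frequency: ω = 2π·1360 = 8545 rad/s.
Step 2 — Transfer function: H(jω) = 1/(1 + jωRC).
Step 3 — Denominator: 1 + jωRC = 1 + j·8545·3040·2.18e-08 = 1 + j0.5663.
Step 4 — H = 0.7572 - j0.4288.
Step 5 — Magnitude: |H| = 0.8702 (-1.2 dB); phase: φ = -29.5°.

|H| = 0.8702 (-1.2 dB), φ = -29.5°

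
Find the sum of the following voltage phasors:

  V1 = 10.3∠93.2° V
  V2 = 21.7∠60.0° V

Step 1 — Convert each phasor to rectangular form:
  V1 = 10.3·(cos(93.2°) + j·sin(93.2°)) = -0.575 + j10.28 V
  V2 = 21.7·(cos(60.0°) + j·sin(60.0°)) = 10.85 + j18.79 V
Step 2 — Sum components: V_total = 10.28 + j29.08 V.
Step 3 — Convert to polar: |V_total| = 30.84 V, ∠V_total = 70.5°.

V_total = 30.84∠70.5° V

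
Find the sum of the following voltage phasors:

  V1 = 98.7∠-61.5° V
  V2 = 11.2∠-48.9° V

Step 1 — Convert each phasor to rectangular form:
  V1 = 98.7·(cos(-61.5°) + j·sin(-61.5°)) = 47.1 - j86.74 V
  V2 = 11.2·(cos(-48.9°) + j·sin(-48.9°)) = 7.363 - j8.44 V
Step 2 — Sum components: V_total = 54.46 - j95.18 V.
Step 3 — Convert to polar: |V_total| = 109.7 V, ∠V_total = -60.2°.

V_total = 109.7∠-60.2° V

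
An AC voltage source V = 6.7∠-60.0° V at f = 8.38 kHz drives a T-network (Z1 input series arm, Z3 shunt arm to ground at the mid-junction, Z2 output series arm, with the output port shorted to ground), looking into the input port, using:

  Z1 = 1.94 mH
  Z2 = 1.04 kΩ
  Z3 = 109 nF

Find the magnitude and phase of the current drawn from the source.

Step 1 — Angular frequency: ω = 2π·f = 2π·8380 = 5.265e+04 rad/s.
Step 2 — Component impedances:
  Z1: Z = jωL = j·5.265e+04·0.00194 = 0 + j102.1 Ω
  Z2: Z = R = 1040 Ω
  Z3: Z = 1/(jωC) = -j/(ω·C) = 0 - j174.2 Ω
Step 3 — With the output port shorted to ground, the output series arm Z2 runs from the junction to ground; the shunt arm Z3 also runs from the junction to ground. They appear in parallel: Z3 || Z2 = 28.4 - j169.5 Ω.
Step 4 — Series with input arm Z1: Z_in = Z1 + (Z3 || Z2) = 28.4 - j67.34 Ω = 73.08∠-67.1° Ω.
Step 5 — Source phasor: V = 6.7∠-60.0° V = 3.35 - j5.802 V.
Step 6 — Ohm's law: I = V / Z_total = (3.35 - j5.802) / (28.4 - j67.34) = 0.09097 + j0.01139 A.
Step 7 — Convert to polar: |I| = 0.09168 A, ∠I = 7.1°.

I = 0.09168∠7.1° A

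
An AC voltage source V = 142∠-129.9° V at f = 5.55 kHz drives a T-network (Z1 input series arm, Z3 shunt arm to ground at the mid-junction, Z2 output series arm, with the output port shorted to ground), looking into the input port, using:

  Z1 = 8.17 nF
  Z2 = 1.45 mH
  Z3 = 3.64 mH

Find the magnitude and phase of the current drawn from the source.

Step 1 — Angular frequency: ω = 2π·f = 2π·5550 = 3.487e+04 rad/s.
Step 2 — Component impedances:
  Z1: Z = 1/(jωC) = -j/(ω·C) = 0 - j3510 Ω
  Z2: Z = jωL = j·3.487e+04·0.00145 = 0 + j50.56 Ω
  Z3: Z = jωL = j·3.487e+04·0.00364 = 0 + j126.9 Ω
Step 3 — With the output port shorted to ground, the output series arm Z2 runs from the junction to ground; the shunt arm Z3 also runs from the junction to ground. They appear in parallel: Z3 || Z2 = 0 + j36.16 Ω.
Step 4 — Series with input arm Z1: Z_in = Z1 + (Z3 || Z2) = 0 - j3474 Ω = 3474∠-90.0° Ω.
Step 5 — Source phasor: V = 142∠-129.9° V = -91.09 - j108.9 V.
Step 6 — Ohm's law: I = V / Z_total = (-91.09 - j108.9) / (0 - j3474) = 0.03136 - j0.02622 A.
Step 7 — Convert to polar: |I| = 0.04088 A, ∠I = -39.9°.

I = 0.04088∠-39.9° A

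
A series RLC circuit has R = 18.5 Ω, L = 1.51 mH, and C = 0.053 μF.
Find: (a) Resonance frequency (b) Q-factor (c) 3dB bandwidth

Step 1 — Resonance: ω₀ = 1/√(LC) = 1/√(0.00151·5.3e-08) = 1.118e+05 rad/s.
Step 2 — f₀ = ω₀/(2π) = 1.779e+04 Hz.
Step 3 — Series Q: Q = ω₀L/R = 1.118e+05·0.00151/18.5 = 9.124.
Step 4 — Bandwidth: Δω = ω₀/Q = 1.225e+04 rad/s; BW = Δω/(2π) = 1950 Hz.

(a) f₀ = 1.779e+04 Hz  (b) Q = 9.124  (c) BW = 1950 Hz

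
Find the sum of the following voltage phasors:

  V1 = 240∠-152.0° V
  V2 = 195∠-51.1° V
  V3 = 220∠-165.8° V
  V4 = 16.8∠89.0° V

Step 1 — Convert each phasor to rectangular form:
  V1 = 240·(cos(-152.0°) + j·sin(-152.0°)) = -211.9 - j112.7 V
  V2 = 195·(cos(-51.1°) + j·sin(-51.1°)) = 122.5 - j151.8 V
  V3 = 220·(cos(-165.8°) + j·sin(-165.8°)) = -213.3 - j53.97 V
  V4 = 16.8·(cos(89.0°) + j·sin(89.0°)) = 0.2932 + j16.8 V
Step 2 — Sum components: V_total = -302.4 - j301.6 V.
Step 3 — Convert to polar: |V_total| = 427.1 V, ∠V_total = -135.1°.

V_total = 427.1∠-135.1° V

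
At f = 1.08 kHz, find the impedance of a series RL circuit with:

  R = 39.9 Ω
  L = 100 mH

Step 1 — Angular frequency: ω = 2π·f = 2π·1080 = 6786 rad/s.
Step 2 — Component impedances:
  R: Z = R = 39.9 Ω
  L: Z = jωL = j·6786·0.1 = 0 + j678.6 Ω
Step 3 — Series combination: Z_total = R + L = 39.9 + j678.6 Ω = 679.8∠86.6° Ω.

Z = 39.9 + j678.6 Ω = 679.8∠86.6° Ω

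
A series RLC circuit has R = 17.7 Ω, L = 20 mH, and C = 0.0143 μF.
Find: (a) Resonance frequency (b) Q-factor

Step 1 — Resonance condition Im(Z)=0 gives ω₀ = 1/√(LC).
Step 2 — ω₀ = 1/√(0.02·1.43e-08) = 5.913e+04 rad/s.
Step 3 — f₀ = ω₀/(2π) = 9411 Hz.
Step 4 — Series Q: Q = ω₀L/R = 5.913e+04·0.02/17.7 = 66.81.

(a) f₀ = 9411 Hz  (b) Q = 66.81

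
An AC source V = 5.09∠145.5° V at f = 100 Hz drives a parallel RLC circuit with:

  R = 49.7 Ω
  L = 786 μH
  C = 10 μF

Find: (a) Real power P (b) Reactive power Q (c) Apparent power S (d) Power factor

Step 1 — Angular frequency: ω = 2π·f = 2π·100 = 628.3 rad/s.
Step 2 — Component impedances:
  R: Z = R = 49.7 Ω
  L: Z = jωL = j·628.3·0.000786 = 0 + j0.4939 Ω
  C: Z = 1/(jωC) = -j/(ω·C) = 0 - j159.2 Ω
Step 3 — Parallel combination: 1/Z_total = 1/R + 1/L + 1/C; Z_total = 0.004937 + j0.4953 Ω = 0.4954∠89.4° Ω.
Step 4 — Source phasor: V = 5.09∠145.5° V = -4.195 + j2.883 V.
Step 5 — Current: I = V / Z = 5.735 + j8.526 A = 10.28∠56.1° A.
Step 6 — Complex power: S = V·I* = 0.5213 + j52.3 VA.
Step 7 — Real power: P = Re(S) = 0.5213 W.
Step 8 — Reactive power: Q = Im(S) = 52.3 VAR.
Step 9 — Apparent power: |S| = 52.3 VA.
Step 10 — Power factor: PF = P/|S| = 0.009967 (lagging).

(a) P = 0.5213 W  (b) Q = 52.3 VAR  (c) S = 52.3 VA  (d) PF = 0.009967 (lagging)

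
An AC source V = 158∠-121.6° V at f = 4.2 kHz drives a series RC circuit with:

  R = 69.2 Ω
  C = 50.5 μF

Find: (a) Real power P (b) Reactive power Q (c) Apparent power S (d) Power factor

Step 1 — Angular frequency: ω = 2π·f = 2π·4200 = 2.639e+04 rad/s.
Step 2 — Component impedances:
  R: Z = R = 69.2 Ω
  C: Z = 1/(jωC) = -j/(ω·C) = 0 - j0.7504 Ω
Step 3 — Series combination: Z_total = R + C = 69.2 - j0.7504 Ω = 69.2∠-0.6° Ω.
Step 4 — Source phasor: V = 158∠-121.6° V = -82.79 - j134.6 V.
Step 5 — Current: I = V / Z = -1.175 - j1.957 A = 2.283∠-121.0° A.
Step 6 — Complex power: S = V·I* = 360.7 - j3.911 VA.
Step 7 — Real power: P = Re(S) = 360.7 W.
Step 8 — Reactive power: Q = Im(S) = -3.911 VAR.
Step 9 — Apparent power: |S| = 360.7 VA.
Step 10 — Power factor: PF = P/|S| = 0.9999 (leading).

(a) P = 360.7 W  (b) Q = -3.911 VAR  (c) S = 360.7 VA  (d) PF = 0.9999 (leading)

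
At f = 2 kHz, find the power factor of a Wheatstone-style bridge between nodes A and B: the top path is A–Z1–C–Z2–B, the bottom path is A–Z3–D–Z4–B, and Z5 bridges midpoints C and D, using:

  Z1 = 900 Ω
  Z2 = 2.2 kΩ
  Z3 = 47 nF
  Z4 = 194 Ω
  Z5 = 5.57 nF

Step 1 — Angular frequency: ω = 2π·f = 2π·2000 = 1.257e+04 rad/s.
Step 2 — Component impedances:
  Z1: Z = R = 900 Ω
  Z2: Z = R = 2200 Ω
  Z3: Z = 1/(jωC) = -j/(ω·C) = 0 - j1693 Ω
  Z4: Z = R = 194 Ω
  Z5: Z = 1/(jωC) = -j/(ω·C) = 0 - j1.429e+04 Ω
Step 3 — Bridge requires nodal analysis (the Z5 bridge couples midpoints C and D, so the two paths cannot be reduced to a simple series/parallel combination). Setting node B to ground and injecting 1 A at node A, the 3-node admittance system at A, C, D solves to V_A = Z_AB = 744.5 - j1139 Ω = 1360∠-56.8° Ω.
Step 4 — Power factor: PF = cos(φ) = Re(Z)/|Z| = 744.45/1360.4 = 0.5472.
Step 5 — Type: Im(Z) = -1139 ⇒ leading (phase φ = -56.8°).

PF = 0.5472 (leading, φ = -56.8°)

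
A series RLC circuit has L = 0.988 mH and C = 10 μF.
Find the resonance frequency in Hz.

Step 1 — Resonance condition Im(Z)=0 gives ω₀ = 1/√(LC).
Step 2 — ω₀ = 1/√(0.000988·1e-05) = 1.006e+04 rad/s.
Step 3 — f₀ = ω₀/(2π) = 1601 Hz.

f₀ = 1601 Hz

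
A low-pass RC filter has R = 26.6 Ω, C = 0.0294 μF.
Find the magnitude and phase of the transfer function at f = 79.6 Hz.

Step 1 — Angular frequency: ω = 2π·79.6 = 500.1 rad/s.
Step 2 — Transfer function: H(jω) = 1/(1 + jωRC).
Step 3 — Denominator: 1 + jωRC = 1 + j·500.1·26.6·2.94e-08 = 1 + j0.0003911.
Step 4 — H = 1 - j0.0003911.
Step 5 — Magnitude: |H| = 1 (-0.0 dB); phase: φ = -0.0°.

|H| = 1 (-0.0 dB), φ = -0.0°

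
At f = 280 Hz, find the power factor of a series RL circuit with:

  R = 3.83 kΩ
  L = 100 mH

Step 1 — Angular frequency: ω = 2π·f = 2π·280 = 1759 rad/s.
Step 2 — Component impedances:
  R: Z = R = 3830 Ω
  L: Z = jωL = j·1759·0.1 = 0 + j175.9 Ω
Step 3 — Series combination: Z_total = R + L = 3830 + j175.9 Ω = 3834∠2.6° Ω.
Step 4 — Power factor: PF = cos(φ) = Re(Z)/|Z| = 3830/3834.04 = 0.9989.
Step 5 — Type: Im(Z) = 175.9 ⇒ lagging (phase φ = 2.6°).

PF = 0.9989 (lagging, φ = 2.6°)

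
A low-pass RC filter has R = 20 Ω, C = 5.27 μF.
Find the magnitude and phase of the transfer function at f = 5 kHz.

Step 1 — Angular frequency: ω = 2π·5000 = 3.142e+04 rad/s.
Step 2 — Transfer function: H(jω) = 1/(1 + jωRC).
Step 3 — Denominator: 1 + jωRC = 1 + j·3.142e+04·20·5.27e-06 = 1 + j3.311.
Step 4 — H = 0.08358 - j0.2768.
Step 5 — Magnitude: |H| = 0.2891 (-10.8 dB); phase: φ = -73.2°.

|H| = 0.2891 (-10.8 dB), φ = -73.2°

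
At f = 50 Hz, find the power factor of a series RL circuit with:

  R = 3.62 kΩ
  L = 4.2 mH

Step 1 — Angular frequency: ω = 2π·f = 2π·50 = 314.2 rad/s.
Step 2 — Component impedances:
  R: Z = R = 3620 Ω
  L: Z = jωL = j·314.2·0.0042 = 0 + j1.319 Ω
Step 3 — Series combination: Z_total = R + L = 3620 + j1.319 Ω = 3620∠0.0° Ω.
Step 4 — Power factor: PF = cos(φ) = Re(Z)/|Z| = 3620/3620 = 1.
Step 5 — Type: Im(Z) = 1.319 ⇒ lagging (phase φ = 0.0°).

PF = 1 (lagging, φ = 0.0°)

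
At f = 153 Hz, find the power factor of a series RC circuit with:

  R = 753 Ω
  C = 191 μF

Step 1 — Angular frequency: ω = 2π·f = 2π·153 = 961.3 rad/s.
Step 2 — Component impedances:
  R: Z = R = 753 Ω
  C: Z = 1/(jωC) = -j/(ω·C) = 0 - j5.446 Ω
Step 3 — Series combination: Z_total = R + C = 753 - j5.446 Ω = 753∠-0.4° Ω.
Step 4 — Power factor: PF = cos(φ) = Re(Z)/|Z| = 753/753 = 1.
Step 5 — Type: Im(Z) = -5.446 ⇒ leading (phase φ = -0.4°).

PF = 1 (leading, φ = -0.4°)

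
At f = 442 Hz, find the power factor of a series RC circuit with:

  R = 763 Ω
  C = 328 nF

Step 1 — Angular frequency: ω = 2π·f = 2π·442 = 2777 rad/s.
Step 2 — Component impedances:
  R: Z = R = 763 Ω
  C: Z = 1/(jωC) = -j/(ω·C) = 0 - j1098 Ω
Step 3 — Series combination: Z_total = R + C = 763 - j1098 Ω = 1337∠-55.2° Ω.
Step 4 — Power factor: PF = cos(φ) = Re(Z)/|Z| = 763/1337 = 0.5707.
Step 5 — Type: Im(Z) = -1098 ⇒ leading (phase φ = -55.2°).

PF = 0.5707 (leading, φ = -55.2°)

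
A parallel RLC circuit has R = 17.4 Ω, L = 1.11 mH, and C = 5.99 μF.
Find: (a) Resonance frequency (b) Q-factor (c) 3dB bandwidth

Step 1 — Resonance: ω₀ = 1/√(LC) = 1/√(0.00111·5.99e-06) = 1.226e+04 rad/s.
Step 2 — f₀ = ω₀/(2π) = 1952 Hz.
Step 3 — Parallel Q: Q = R/(ω₀L) = 17.4/(1.226e+04·0.00111) = 1.278.
Step 4 — Bandwidth: Δω = ω₀/Q = 9595 rad/s; BW = Δω/(2π) = 1527 Hz.

(a) f₀ = 1952 Hz  (b) Q = 1.278  (c) BW = 1527 Hz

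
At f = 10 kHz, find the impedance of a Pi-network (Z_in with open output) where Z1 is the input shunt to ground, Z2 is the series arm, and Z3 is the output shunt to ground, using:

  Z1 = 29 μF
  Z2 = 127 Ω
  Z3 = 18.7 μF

Step 1 — Angular frequency: ω = 2π·f = 2π·1e+04 = 6.283e+04 rad/s.
Step 2 — Component impedances:
  Z1: Z = 1/(jωC) = -j/(ω·C) = 0 - j0.5488 Ω
  Z2: Z = R = 127 Ω
  Z3: Z = 1/(jωC) = -j/(ω·C) = 0 - j0.8511 Ω
Step 3 — With open output, the series arm Z2 and the output shunt Z3 appear in series to ground: Z2 + Z3 = 127 - j0.8511 Ω.
Step 4 — Parallel with input shunt Z1: Z_in = Z1 || (Z2 + Z3) = 0.002371 - j0.5488 Ω = 0.5488∠-89.8° Ω.

Z = 0.002371 - j0.5488 Ω = 0.5488∠-89.8° Ω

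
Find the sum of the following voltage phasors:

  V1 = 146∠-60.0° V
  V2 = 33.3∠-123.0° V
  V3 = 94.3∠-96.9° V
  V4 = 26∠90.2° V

Step 1 — Convert each phasor to rectangular form:
  V1 = 146·(cos(-60.0°) + j·sin(-60.0°)) = 73 - j126.4 V
  V2 = 33.3·(cos(-123.0°) + j·sin(-123.0°)) = -18.14 - j27.93 V
  V3 = 94.3·(cos(-96.9°) + j·sin(-96.9°)) = -11.33 - j93.62 V
  V4 = 26·(cos(90.2°) + j·sin(90.2°)) = -0.09076 + j26 V
Step 2 — Sum components: V_total = 43.44 - j222 V.
Step 3 — Convert to polar: |V_total| = 226.2 V, ∠V_total = -78.9°.

V_total = 226.2∠-78.9° V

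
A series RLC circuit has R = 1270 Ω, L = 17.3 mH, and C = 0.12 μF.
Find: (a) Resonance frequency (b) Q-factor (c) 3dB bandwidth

Step 1 — Resonance condition Im(Z)=0 gives ω₀ = 1/√(LC).
Step 2 — ω₀ = 1/√(0.0173·1.2e-07) = 2.195e+04 rad/s.
Step 3 — f₀ = ω₀/(2π) = 3493 Hz.
Step 4 — Series Q: Q = ω₀L/R = 2.195e+04·0.0173/1270 = 0.299.
Step 5 — 3dB bandwidth: Δω = ω₀/Q = 7.341e+04 rad/s; BW = Δω/(2π) = 1.168e+04 Hz.

(a) f₀ = 3493 Hz  (b) Q = 0.299  (c) BW = 1.168e+04 Hz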